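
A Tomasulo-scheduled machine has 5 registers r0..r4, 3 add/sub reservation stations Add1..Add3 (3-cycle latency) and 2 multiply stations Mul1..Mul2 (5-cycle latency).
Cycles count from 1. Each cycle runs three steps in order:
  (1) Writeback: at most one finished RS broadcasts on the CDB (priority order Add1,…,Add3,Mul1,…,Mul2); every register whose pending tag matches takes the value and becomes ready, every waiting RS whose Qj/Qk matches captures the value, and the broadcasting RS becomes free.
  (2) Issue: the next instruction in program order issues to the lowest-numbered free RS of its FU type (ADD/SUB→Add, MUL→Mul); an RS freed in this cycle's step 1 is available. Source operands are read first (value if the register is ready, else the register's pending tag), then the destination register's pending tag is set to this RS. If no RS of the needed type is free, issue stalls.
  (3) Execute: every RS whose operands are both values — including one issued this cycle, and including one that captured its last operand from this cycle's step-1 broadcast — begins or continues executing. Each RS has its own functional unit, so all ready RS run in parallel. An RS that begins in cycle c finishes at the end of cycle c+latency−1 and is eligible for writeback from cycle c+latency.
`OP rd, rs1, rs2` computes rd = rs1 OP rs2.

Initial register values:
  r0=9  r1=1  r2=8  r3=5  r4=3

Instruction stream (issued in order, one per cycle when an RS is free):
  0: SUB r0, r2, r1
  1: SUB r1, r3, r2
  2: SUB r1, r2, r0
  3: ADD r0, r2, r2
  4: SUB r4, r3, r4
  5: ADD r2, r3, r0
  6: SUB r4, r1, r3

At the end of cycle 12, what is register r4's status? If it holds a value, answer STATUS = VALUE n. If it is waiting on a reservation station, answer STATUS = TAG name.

  c1: issue SUB r0<-Add1  regs: r0:Add1,r1:1,r2:8,r3:5,r4:3
  c2: issue SUB r1<-Add2  regs: r0:Add1,r1:Add2,r2:8,r3:5,r4:3
  c3: issue SUB r1<-Add3  regs: r0:Add1,r1:Add3,r2:8,r3:5,r4:3
  c4: CDB Add1=7; issue ADD r0<-Add1  regs: r0:Add1,r1:Add3,r2:8,r3:5,r4:3
  c5: CDB Add2=-3; issue SUB r4<-Add2  regs: r0:Add1,r1:Add3,r2:8,r3:5,r4:Add2
  c6: stall  regs: r0:Add1,r1:Add3,r2:8,r3:5,r4:Add2
  c7: CDB Add1=16; issue ADD r2<-Add1  regs: r0:16,r1:Add3,r2:Add1,r3:5,r4:Add2
  c8: CDB Add2=2; issue SUB r4<-Add2  regs: r0:16,r1:Add3,r2:Add1,r3:5,r4:Add2
  c9: CDB Add3=1  regs: r0:16,r1:1,r2:Add1,r3:5,r4:Add2
  c10: CDB Add1=21  regs: r0:16,r1:1,r2:21,r3:5,r4:Add2
  c11: -  regs: r0:16,r1:1,r2:21,r3:5,r4:Add2
  c12: CDB Add2=-4  regs: r0:16,r1:1,r2:21,r3:5,r4:-4

STATUS = VALUE -4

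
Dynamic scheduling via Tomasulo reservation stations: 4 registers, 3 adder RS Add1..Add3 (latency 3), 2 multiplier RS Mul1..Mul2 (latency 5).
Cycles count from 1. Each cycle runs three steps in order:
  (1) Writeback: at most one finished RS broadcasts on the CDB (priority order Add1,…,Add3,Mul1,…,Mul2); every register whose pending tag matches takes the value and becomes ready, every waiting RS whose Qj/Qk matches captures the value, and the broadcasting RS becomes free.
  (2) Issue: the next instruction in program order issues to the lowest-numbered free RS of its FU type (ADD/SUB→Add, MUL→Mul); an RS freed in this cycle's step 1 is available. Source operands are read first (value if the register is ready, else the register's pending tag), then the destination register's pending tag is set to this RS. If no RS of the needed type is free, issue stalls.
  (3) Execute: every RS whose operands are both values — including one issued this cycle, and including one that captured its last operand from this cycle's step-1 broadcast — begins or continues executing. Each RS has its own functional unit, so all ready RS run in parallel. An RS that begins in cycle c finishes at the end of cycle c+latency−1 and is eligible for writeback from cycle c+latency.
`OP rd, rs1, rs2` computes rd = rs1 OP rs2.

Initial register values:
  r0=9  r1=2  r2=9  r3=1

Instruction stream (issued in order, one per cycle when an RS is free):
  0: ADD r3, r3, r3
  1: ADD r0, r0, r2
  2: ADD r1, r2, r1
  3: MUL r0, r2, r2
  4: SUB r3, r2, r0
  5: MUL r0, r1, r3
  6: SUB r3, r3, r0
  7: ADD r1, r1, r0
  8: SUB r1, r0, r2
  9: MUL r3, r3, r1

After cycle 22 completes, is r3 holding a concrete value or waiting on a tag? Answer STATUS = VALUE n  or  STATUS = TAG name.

  c1: issue ADD r3<-Add1  regs: r0:9,r1:2,r2:9,r3:Add1
  c2: issue ADD r0<-Add2  regs: r0:Add2,r1:2,r2:9,r3:Add1
  c3: issue ADD r1<-Add3  regs: r0:Add2,r1:Add3,r2:9,r3:Add1
  c4: CDB Add1=2; issue MUL r0<-Mul1  regs: r0:Mul1,r1:Add3,r2:9,r3:2
  c5: CDB Add2=18; issue SUB r3<-Add1  regs: r0:Mul1,r1:Add3,r2:9,r3:Add1
  c6: CDB Add3=11; issue MUL r0<-Mul2  regs: r0:Mul2,r1:11,r2:9,r3:Add1
  c7: issue SUB r3<-Add2  regs: r0:Mul2,r1:11,r2:9,r3:Add2
  c8: issue ADD r1<-Add3  regs: r0:Mul2,r1:Add3,r2:9,r3:Add2
  c9: CDB Mul1=81; stall  regs: r0:Mul2,r1:Add3,r2:9,r3:Add2
  c10: stall  regs: r0:Mul2,r1:Add3,r2:9,r3:Add2
  c11: stall  regs: r0:Mul2,r1:Add3,r2:9,r3:Add2
  c12: CDB Add1=-72; issue SUB r1<-Add1  regs: r0:Mul2,r1:Add1,r2:9,r3:Add2
  c13: issue MUL r3<-Mul1  regs: r0:Mul2,r1:Add1,r2:9,r3:Mul1
  c14: -  regs: r0:Mul2,r1:Add1,r2:9,r3:Mul1
  c15: -  regs: r0:Mul2,r1:Add1,r2:9,r3:Mul1
  c16: -  regs: r0:Mul2,r1:Add1,r2:9,r3:Mul1
  c17: CDB Mul2=-792  regs: r0:-792,r1:Add1,r2:9,r3:Mul1
  c18: -  regs: r0:-792,r1:Add1,r2:9,r3:Mul1
  c19: -  regs: r0:-792,r1:Add1,r2:9,r3:Mul1
  c20: CDB Add1=-801  regs: r0:-792,r1:-801,r2:9,r3:Mul1
  c21: CDB Add2=720  regs: r0:-792,r1:-801,r2:9,r3:Mul1
  c22: CDB Add3=-781  regs: r0:-792,r1:-801,r2:9,r3:Mul1

STATUS = TAG Mul1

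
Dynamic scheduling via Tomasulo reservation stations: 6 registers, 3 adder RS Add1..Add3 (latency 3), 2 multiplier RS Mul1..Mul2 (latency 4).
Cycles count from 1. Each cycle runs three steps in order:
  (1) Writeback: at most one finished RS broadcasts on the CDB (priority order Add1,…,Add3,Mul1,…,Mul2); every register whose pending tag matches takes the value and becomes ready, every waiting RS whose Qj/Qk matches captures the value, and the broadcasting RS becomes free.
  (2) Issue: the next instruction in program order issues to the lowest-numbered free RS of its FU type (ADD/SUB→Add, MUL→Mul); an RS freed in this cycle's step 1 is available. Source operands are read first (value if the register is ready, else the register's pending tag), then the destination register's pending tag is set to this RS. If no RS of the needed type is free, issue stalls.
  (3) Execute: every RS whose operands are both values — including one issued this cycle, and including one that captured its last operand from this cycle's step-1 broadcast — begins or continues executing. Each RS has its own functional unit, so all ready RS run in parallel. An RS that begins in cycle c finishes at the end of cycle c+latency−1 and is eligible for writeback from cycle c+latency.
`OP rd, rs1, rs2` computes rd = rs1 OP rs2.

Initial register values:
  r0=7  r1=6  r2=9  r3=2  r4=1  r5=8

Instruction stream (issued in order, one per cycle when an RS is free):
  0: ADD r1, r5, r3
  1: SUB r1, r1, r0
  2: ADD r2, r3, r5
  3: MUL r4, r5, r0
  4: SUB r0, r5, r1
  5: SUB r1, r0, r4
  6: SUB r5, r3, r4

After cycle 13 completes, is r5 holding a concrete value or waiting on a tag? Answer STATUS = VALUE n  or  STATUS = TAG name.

c1: issue ADD r1<-Add1 | r0:7,r1:Add1,r2:9,r3:2,r4:1,r5:8
c2: issue SUB r1<-Add2 | r0:7,r1:Add2,r2:9,r3:2,r4:1,r5:8
c3: issue ADD r2<-Add3 | r0:7,r1:Add2,r2:Add3,r3:2,r4:1,r5:8
c4: CDB Add1=10; issue MUL r4<-Mul1 | r0:7,r1:Add2,r2:Add3,r3:2,r4:Mul1,r5:8
c5: issue SUB r0<-Add1 | r0:Add1,r1:Add2,r2:Add3,r3:2,r4:Mul1,r5:8
c6: CDB Add3=10; issue SUB r1<-Add3 | r0:Add1,r1:Add3,r2:10,r3:2,r4:Mul1,r5:8
c7: CDB Add2=3; issue SUB r5<-Add2 | r0:Add1,r1:Add3,r2:10,r3:2,r4:Mul1,r5:Add2
c8: CDB Mul1=56 | r0:Add1,r1:Add3,r2:10,r3:2,r4:56,r5:Add2
c9: - | r0:Add1,r1:Add3,r2:10,r3:2,r4:56,r5:Add2
c10: CDB Add1=5 | r0:5,r1:Add3,r2:10,r3:2,r4:56,r5:Add2
c11: CDB Add2=-54 | r0:5,r1:Add3,r2:10,r3:2,r4:56,r5:-54
c12: - | r0:5,r1:Add3,r2:10,r3:2,r4:56,r5:-54
c13: CDB Add3=-51 | r0:5,r1:-51,r2:10,r3:2,r4:56,r5:-54

STATUS = VALUE -54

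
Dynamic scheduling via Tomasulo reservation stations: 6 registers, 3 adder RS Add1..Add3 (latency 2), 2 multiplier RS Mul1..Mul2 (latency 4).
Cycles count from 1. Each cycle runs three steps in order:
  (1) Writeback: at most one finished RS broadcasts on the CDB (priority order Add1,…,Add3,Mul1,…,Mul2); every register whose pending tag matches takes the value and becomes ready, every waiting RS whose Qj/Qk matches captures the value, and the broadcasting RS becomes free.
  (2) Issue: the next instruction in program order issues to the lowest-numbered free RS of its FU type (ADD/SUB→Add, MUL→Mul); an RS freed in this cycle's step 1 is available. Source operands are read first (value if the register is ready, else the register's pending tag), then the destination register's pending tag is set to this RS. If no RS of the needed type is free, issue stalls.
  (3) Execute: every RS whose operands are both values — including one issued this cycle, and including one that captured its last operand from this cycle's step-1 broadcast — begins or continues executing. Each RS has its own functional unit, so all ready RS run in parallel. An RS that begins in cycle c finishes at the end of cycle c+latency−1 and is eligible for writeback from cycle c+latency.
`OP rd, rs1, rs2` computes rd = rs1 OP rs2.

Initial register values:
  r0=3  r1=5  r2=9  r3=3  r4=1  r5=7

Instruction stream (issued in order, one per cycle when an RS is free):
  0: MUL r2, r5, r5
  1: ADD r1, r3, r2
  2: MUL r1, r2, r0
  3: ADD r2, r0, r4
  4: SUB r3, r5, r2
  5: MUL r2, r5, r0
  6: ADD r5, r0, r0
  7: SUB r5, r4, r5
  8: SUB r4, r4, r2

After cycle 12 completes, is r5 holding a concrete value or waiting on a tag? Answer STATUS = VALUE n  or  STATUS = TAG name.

STATUS = VALUE -5

cycle 1: issue MUL r2<-Mul1 // r0:3,r1:5,r2:Mul1,r3:3,r4:1,r5:7
cycle 2: issue ADD r1<-Add1 // r0:3,r1:Add1,r2:Mul1,r3:3,r4:1,r5:7
cycle 3: issue MUL r1<-Mul2 // r0:3,r1:Mul2,r2:Mul1,r3:3,r4:1,r5:7
cycle 4: issue ADD r2<-Add2 // r0:3,r1:Mul2,r2:Add2,r3:3,r4:1,r5:7
cycle 5: CDB Mul1=49; issue SUB r3<-Add3 // r0:3,r1:Mul2,r2:Add2,r3:Add3,r4:1,r5:7
cycle 6: CDB Add2=4; issue MUL r2<-Mul1 // r0:3,r1:Mul2,r2:Mul1,r3:Add3,r4:1,r5:7
cycle 7: CDB Add1=52; issue ADD r5<-Add1 // r0:3,r1:Mul2,r2:Mul1,r3:Add3,r4:1,r5:Add1
cycle 8: CDB Add3=3; issue SUB r5<-Add2 // r0:3,r1:Mul2,r2:Mul1,r3:3,r4:1,r5:Add2
cycle 9: CDB Add1=6; issue SUB r4<-Add1 // r0:3,r1:Mul2,r2:Mul1,r3:3,r4:Add1,r5:Add2
cycle 10: CDB Mul1=21 // r0:3,r1:Mul2,r2:21,r3:3,r4:Add1,r5:Add2
cycle 11: CDB Add2=-5 // r0:3,r1:Mul2,r2:21,r3:3,r4:Add1,r5:-5
cycle 12: CDB Add1=-20 // r0:3,r1:Mul2,r2:21,r3:3,r4:-20,r5:-5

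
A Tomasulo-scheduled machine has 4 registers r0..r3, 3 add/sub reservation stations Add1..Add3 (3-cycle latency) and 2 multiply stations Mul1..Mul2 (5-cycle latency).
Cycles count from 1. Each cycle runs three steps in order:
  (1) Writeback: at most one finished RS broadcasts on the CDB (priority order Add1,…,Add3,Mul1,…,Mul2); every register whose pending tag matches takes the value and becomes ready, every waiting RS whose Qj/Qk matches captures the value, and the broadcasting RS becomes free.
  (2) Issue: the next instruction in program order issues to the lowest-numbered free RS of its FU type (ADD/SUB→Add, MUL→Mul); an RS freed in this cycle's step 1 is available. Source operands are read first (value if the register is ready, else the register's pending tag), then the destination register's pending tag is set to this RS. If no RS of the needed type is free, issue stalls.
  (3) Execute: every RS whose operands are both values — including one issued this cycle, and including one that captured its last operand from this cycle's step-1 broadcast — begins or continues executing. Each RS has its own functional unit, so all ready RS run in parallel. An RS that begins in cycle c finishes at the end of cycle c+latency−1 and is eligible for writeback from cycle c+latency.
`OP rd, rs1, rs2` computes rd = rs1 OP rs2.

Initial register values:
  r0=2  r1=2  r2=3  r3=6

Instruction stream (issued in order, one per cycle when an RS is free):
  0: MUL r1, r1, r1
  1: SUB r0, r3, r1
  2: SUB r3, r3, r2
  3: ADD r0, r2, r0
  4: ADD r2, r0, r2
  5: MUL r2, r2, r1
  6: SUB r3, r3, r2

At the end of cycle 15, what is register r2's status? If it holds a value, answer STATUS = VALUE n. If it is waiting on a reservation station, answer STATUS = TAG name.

c1: issue MUL r1<-Mul1 | r0:2,r1:Mul1,r2:3,r3:6
c2: issue SUB r0<-Add1 | r0:Add1,r1:Mul1,r2:3,r3:6
c3: issue SUB r3<-Add2 | r0:Add1,r1:Mul1,r2:3,r3:Add2
c4: issue ADD r0<-Add3 | r0:Add3,r1:Mul1,r2:3,r3:Add2
c5: stall | r0:Add3,r1:Mul1,r2:3,r3:Add2
c6: CDB Add2=3; issue ADD r2<-Add2 | r0:Add3,r1:Mul1,r2:Add2,r3:3
c7: CDB Mul1=4; issue MUL r2<-Mul1 | r0:Add3,r1:4,r2:Mul1,r3:3
c8: stall | r0:Add3,r1:4,r2:Mul1,r3:3
c9: stall | r0:Add3,r1:4,r2:Mul1,r3:3
c10: CDB Add1=2; issue SUB r3<-Add1 | r0:Add3,r1:4,r2:Mul1,r3:Add1
c11: - | r0:Add3,r1:4,r2:Mul1,r3:Add1
c12: - | r0:Add3,r1:4,r2:Mul1,r3:Add1
c13: CDB Add3=5 | r0:5,r1:4,r2:Mul1,r3:Add1
c14: - | r0:5,r1:4,r2:Mul1,r3:Add1
c15: - | r0:5,r1:4,r2:Mul1,r3:Add1

STATUS = TAG Mul1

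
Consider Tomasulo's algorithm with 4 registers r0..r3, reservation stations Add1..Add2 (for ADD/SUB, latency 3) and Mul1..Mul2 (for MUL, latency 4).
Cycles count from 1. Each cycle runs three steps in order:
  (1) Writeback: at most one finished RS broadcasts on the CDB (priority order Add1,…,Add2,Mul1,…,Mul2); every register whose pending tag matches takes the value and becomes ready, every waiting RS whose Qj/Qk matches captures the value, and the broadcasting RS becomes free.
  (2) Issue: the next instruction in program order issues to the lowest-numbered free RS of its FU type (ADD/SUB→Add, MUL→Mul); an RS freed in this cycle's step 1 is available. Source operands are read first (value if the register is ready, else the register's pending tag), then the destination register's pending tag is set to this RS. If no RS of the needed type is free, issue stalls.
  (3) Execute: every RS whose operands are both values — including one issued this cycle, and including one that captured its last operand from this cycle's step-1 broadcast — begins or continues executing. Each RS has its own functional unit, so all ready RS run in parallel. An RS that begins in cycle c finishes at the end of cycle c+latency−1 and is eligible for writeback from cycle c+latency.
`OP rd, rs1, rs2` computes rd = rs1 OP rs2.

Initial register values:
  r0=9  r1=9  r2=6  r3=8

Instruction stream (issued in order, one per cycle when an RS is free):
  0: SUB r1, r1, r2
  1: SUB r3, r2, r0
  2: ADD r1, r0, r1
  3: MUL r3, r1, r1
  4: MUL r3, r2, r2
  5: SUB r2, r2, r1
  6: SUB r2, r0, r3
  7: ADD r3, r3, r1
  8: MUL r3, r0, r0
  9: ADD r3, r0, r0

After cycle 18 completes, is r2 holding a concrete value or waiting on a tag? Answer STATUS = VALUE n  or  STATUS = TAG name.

  c1: issue SUB r1<-Add1  regs: r0:9,r1:Add1,r2:6,r3:8
  c2: issue SUB r3<-Add2  regs: r0:9,r1:Add1,r2:6,r3:Add2
  c3: stall  regs: r0:9,r1:Add1,r2:6,r3:Add2
  c4: CDB Add1=3; issue ADD r1<-Add1  regs: r0:9,r1:Add1,r2:6,r3:Add2
  c5: CDB Add2=-3; issue MUL r3<-Mul1  regs: r0:9,r1:Add1,r2:6,r3:Mul1
  c6: issue MUL r3<-Mul2  regs: r0:9,r1:Add1,r2:6,r3:Mul2
  c7: CDB Add1=12; issue SUB r2<-Add1  regs: r0:9,r1:12,r2:Add1,r3:Mul2
  c8: issue SUB r2<-Add2  regs: r0:9,r1:12,r2:Add2,r3:Mul2
  c9: stall  regs: r0:9,r1:12,r2:Add2,r3:Mul2
  c10: CDB Add1=-6; issue ADD r3<-Add1  regs: r0:9,r1:12,r2:Add2,r3:Add1
  c11: CDB Mul1=144; issue MUL r3<-Mul1  regs: r0:9,r1:12,r2:Add2,r3:Mul1
  c12: CDB Mul2=36; stall  regs: r0:9,r1:12,r2:Add2,r3:Mul1
  c13: stall  regs: r0:9,r1:12,r2:Add2,r3:Mul1
  c14: stall  regs: r0:9,r1:12,r2:Add2,r3:Mul1
  c15: CDB Add1=48; issue ADD r3<-Add1  regs: r0:9,r1:12,r2:Add2,r3:Add1
  c16: CDB Add2=-27  regs: r0:9,r1:12,r2:-27,r3:Add1
  c17: CDB Mul1=81  regs: r0:9,r1:12,r2:-27,r3:Add1
  c18: CDB Add1=18  regs: r0:9,r1:12,r2:-27,r3:18

STATUS = VALUE -27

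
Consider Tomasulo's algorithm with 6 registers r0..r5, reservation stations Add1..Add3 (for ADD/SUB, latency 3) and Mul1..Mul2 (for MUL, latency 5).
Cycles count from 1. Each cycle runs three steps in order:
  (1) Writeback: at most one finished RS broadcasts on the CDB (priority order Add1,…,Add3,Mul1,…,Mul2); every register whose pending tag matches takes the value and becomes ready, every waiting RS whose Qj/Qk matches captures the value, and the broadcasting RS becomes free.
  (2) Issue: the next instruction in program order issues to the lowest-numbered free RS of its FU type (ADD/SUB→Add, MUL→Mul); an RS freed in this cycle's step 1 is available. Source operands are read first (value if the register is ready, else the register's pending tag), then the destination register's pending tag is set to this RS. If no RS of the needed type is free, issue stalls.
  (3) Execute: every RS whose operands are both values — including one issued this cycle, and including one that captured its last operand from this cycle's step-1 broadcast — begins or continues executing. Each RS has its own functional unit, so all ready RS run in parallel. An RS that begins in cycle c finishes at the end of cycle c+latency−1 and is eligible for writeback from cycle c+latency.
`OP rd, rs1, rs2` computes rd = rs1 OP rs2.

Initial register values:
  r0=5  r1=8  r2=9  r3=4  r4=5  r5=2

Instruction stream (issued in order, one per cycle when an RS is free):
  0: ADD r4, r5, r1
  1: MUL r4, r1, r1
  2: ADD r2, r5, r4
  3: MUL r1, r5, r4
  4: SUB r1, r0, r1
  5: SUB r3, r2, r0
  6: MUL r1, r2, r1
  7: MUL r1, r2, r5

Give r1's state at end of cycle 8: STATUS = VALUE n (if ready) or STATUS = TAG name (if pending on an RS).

STATUS = TAG Mul1

  c1: issue ADD r4<-Add1  regs: r0:5,r1:8,r2:9,r3:4,r4:Add1,r5:2
  c2: issue MUL r4<-Mul1  regs: r0:5,r1:8,r2:9,r3:4,r4:Mul1,r5:2
  c3: issue ADD r2<-Add2  regs: r0:5,r1:8,r2:Add2,r3:4,r4:Mul1,r5:2
  c4: CDB Add1=10; issue MUL r1<-Mul2  regs: r0:5,r1:Mul2,r2:Add2,r3:4,r4:Mul1,r5:2
  c5: issue SUB r1<-Add1  regs: r0:5,r1:Add1,r2:Add2,r3:4,r4:Mul1,r5:2
  c6: issue SUB r3<-Add3  regs: r0:5,r1:Add1,r2:Add2,r3:Add3,r4:Mul1,r5:2
  c7: CDB Mul1=64; issue MUL r1<-Mul1  regs: r0:5,r1:Mul1,r2:Add2,r3:Add3,r4:64,r5:2
  c8: stall  regs: r0:5,r1:Mul1,r2:Add2,r3:Add3,r4:64,r5:2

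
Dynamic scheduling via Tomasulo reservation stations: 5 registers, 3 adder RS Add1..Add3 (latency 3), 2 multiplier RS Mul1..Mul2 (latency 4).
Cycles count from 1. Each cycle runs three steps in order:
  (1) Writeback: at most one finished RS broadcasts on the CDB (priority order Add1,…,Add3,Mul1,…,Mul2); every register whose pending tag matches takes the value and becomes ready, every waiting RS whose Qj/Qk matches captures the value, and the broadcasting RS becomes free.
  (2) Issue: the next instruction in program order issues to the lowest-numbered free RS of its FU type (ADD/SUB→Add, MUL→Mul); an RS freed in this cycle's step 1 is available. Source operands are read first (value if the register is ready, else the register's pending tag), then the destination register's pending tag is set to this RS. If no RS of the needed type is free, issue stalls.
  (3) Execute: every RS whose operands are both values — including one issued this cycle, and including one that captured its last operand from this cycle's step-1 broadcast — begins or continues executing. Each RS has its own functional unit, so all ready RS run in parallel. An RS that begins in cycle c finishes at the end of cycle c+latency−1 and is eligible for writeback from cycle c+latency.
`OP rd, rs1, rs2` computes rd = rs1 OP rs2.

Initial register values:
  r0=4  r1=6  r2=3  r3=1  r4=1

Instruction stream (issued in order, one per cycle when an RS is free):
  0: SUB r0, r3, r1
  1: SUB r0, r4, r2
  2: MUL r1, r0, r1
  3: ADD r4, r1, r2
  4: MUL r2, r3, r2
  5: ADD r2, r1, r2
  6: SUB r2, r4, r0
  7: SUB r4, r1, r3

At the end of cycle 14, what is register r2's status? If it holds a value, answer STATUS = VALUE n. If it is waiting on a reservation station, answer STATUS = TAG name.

cycle 1: issue SUB r0<-Add1 // r0:Add1,r1:6,r2:3,r3:1,r4:1
cycle 2: issue SUB r0<-Add2 // r0:Add2,r1:6,r2:3,r3:1,r4:1
cycle 3: issue MUL r1<-Mul1 // r0:Add2,r1:Mul1,r2:3,r3:1,r4:1
cycle 4: CDB Add1=-5; issue ADD r4<-Add1 // r0:Add2,r1:Mul1,r2:3,r3:1,r4:Add1
cycle 5: CDB Add2=-2; issue MUL r2<-Mul2 // r0:-2,r1:Mul1,r2:Mul2,r3:1,r4:Add1
cycle 6: issue ADD r2<-Add2 // r0:-2,r1:Mul1,r2:Add2,r3:1,r4:Add1
cycle 7: issue SUB r2<-Add3 // r0:-2,r1:Mul1,r2:Add3,r3:1,r4:Add1
cycle 8: stall // r0:-2,r1:Mul1,r2:Add3,r3:1,r4:Add1
cycle 9: CDB Mul1=-12; stall // r0:-2,r1:-12,r2:Add3,r3:1,r4:Add1
cycle 10: CDB Mul2=3; stall // r0:-2,r1:-12,r2:Add3,r3:1,r4:Add1
cycle 11: stall // r0:-2,r1:-12,r2:Add3,r3:1,r4:Add1
cycle 12: CDB Add1=-9; issue SUB r4<-Add1 // r0:-2,r1:-12,r2:Add3,r3:1,r4:Add1
cycle 13: CDB Add2=-9 // r0:-2,r1:-12,r2:Add3,r3:1,r4:Add1
cycle 14: - // r0:-2,r1:-12,r2:Add3,r3:1,r4:Add1

STATUS = TAG Add3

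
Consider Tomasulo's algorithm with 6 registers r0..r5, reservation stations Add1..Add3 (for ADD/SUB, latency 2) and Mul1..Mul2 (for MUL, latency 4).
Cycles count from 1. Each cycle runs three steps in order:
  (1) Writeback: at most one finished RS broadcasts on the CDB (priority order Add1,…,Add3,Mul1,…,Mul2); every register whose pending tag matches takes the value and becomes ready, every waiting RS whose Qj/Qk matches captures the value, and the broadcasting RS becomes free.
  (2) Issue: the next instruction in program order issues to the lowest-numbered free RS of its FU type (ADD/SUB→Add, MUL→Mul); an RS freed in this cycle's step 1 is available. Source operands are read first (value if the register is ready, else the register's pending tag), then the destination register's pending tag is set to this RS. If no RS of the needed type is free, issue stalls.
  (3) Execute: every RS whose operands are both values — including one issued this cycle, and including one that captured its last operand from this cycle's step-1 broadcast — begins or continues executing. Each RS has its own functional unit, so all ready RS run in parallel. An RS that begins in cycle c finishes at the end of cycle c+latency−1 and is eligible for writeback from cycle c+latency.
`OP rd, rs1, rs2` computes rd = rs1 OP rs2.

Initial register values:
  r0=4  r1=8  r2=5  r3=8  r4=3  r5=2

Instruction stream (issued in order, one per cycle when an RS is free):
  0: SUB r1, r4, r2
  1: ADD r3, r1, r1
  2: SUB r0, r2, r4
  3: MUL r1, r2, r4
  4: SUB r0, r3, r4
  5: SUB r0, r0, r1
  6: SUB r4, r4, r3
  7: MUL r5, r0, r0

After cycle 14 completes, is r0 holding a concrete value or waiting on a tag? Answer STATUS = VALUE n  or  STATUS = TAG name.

STATUS = VALUE -22

  c1: issue SUB r1<-Add1  regs: r0:4,r1:Add1,r2:5,r3:8,r4:3,r5:2
  c2: issue ADD r3<-Add2  regs: r0:4,r1:Add1,r2:5,r3:Add2,r4:3,r5:2
  c3: CDB Add1=-2; issue SUB r0<-Add1  regs: r0:Add1,r1:-2,r2:5,r3:Add2,r4:3,r5:2
  c4: issue MUL r1<-Mul1  regs: r0:Add1,r1:Mul1,r2:5,r3:Add2,r4:3,r5:2
  c5: CDB Add1=2; issue SUB r0<-Add1  regs: r0:Add1,r1:Mul1,r2:5,r3:Add2,r4:3,r5:2
  c6: CDB Add2=-4; issue SUB r0<-Add2  regs: r0:Add2,r1:Mul1,r2:5,r3:-4,r4:3,r5:2
  c7: issue SUB r4<-Add3  regs: r0:Add2,r1:Mul1,r2:5,r3:-4,r4:Add3,r5:2
  c8: CDB Add1=-7; issue MUL r5<-Mul2  regs: r0:Add2,r1:Mul1,r2:5,r3:-4,r4:Add3,r5:Mul2
  c9: CDB Add3=7  regs: r0:Add2,r1:Mul1,r2:5,r3:-4,r4:7,r5:Mul2
  c10: CDB Mul1=15  regs: r0:Add2,r1:15,r2:5,r3:-4,r4:7,r5:Mul2
  c11: -  regs: r0:Add2,r1:15,r2:5,r3:-4,r4:7,r5:Mul2
  c12: CDB Add2=-22  regs: r0:-22,r1:15,r2:5,r3:-4,r4:7,r5:Mul2
  c13: -  regs: r0:-22,r1:15,r2:5,r3:-4,r4:7,r5:Mul2
  c14: -  regs: r0:-22,r1:15,r2:5,r3:-4,r4:7,r5:Mul2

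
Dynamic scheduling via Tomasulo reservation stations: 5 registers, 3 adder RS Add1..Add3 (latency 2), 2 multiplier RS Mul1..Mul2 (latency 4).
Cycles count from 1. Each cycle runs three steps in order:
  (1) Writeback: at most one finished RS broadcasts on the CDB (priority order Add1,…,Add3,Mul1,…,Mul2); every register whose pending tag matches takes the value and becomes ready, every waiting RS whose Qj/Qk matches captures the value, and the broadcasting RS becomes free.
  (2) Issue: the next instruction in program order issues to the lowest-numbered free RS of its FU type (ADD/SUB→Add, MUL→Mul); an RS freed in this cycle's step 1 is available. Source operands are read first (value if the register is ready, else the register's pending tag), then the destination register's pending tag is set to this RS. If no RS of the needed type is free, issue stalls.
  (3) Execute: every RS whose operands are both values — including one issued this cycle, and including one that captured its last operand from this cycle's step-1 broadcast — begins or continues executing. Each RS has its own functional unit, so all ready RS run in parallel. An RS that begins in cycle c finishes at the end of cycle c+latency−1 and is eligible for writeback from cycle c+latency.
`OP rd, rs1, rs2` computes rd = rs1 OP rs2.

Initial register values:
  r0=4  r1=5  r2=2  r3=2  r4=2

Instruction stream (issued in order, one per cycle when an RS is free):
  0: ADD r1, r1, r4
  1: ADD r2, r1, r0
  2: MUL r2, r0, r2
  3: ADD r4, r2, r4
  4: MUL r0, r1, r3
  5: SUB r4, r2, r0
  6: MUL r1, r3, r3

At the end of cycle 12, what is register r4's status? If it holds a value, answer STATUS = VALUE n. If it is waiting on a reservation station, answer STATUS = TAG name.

STATUS = VALUE 30

  c1: issue ADD r1<-Add1  regs: r0:4,r1:Add1,r2:2,r3:2,r4:2
  c2: issue ADD r2<-Add2  regs: r0:4,r1:Add1,r2:Add2,r3:2,r4:2
  c3: CDB Add1=7; issue MUL r2<-Mul1  regs: r0:4,r1:7,r2:Mul1,r3:2,r4:2
  c4: issue ADD r4<-Add1  regs: r0:4,r1:7,r2:Mul1,r3:2,r4:Add1
  c5: CDB Add2=11; issue MUL r0<-Mul2  regs: r0:Mul2,r1:7,r2:Mul1,r3:2,r4:Add1
  c6: issue SUB r4<-Add2  regs: r0:Mul2,r1:7,r2:Mul1,r3:2,r4:Add2
  c7: stall  regs: r0:Mul2,r1:7,r2:Mul1,r3:2,r4:Add2
  c8: stall  regs: r0:Mul2,r1:7,r2:Mul1,r3:2,r4:Add2
  c9: CDB Mul1=44; issue MUL r1<-Mul1  regs: r0:Mul2,r1:Mul1,r2:44,r3:2,r4:Add2
  c10: CDB Mul2=14  regs: r0:14,r1:Mul1,r2:44,r3:2,r4:Add2
  c11: CDB Add1=46  regs: r0:14,r1:Mul1,r2:44,r3:2,r4:Add2
  c12: CDB Add2=30  regs: r0:14,r1:Mul1,r2:44,r3:2,r4:30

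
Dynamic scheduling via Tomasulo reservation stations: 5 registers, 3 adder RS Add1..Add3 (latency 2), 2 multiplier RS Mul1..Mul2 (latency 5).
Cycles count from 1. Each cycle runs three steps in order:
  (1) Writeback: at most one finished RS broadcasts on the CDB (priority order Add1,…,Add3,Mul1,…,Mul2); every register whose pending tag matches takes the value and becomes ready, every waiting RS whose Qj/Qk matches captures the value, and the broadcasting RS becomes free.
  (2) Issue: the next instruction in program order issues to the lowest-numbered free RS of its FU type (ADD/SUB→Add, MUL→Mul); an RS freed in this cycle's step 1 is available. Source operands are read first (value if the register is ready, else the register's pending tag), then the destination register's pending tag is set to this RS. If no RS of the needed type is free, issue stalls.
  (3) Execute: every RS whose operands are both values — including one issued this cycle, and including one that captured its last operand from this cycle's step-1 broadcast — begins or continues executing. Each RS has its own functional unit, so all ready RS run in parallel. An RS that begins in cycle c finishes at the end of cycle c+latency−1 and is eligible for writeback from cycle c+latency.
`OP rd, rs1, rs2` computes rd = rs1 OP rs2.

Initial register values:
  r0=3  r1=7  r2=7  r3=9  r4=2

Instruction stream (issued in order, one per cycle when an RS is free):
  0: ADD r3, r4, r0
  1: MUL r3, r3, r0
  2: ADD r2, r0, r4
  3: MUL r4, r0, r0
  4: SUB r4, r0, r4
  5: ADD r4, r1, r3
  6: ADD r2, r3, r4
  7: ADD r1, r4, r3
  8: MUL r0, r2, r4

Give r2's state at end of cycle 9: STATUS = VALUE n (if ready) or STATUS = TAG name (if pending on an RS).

STATUS = TAG Add3

  c1: issue ADD r3<-Add1  regs: r0:3,r1:7,r2:7,r3:Add1,r4:2
  c2: issue MUL r3<-Mul1  regs: r0:3,r1:7,r2:7,r3:Mul1,r4:2
  c3: CDB Add1=5; issue ADD r2<-Add1  regs: r0:3,r1:7,r2:Add1,r3:Mul1,r4:2
  c4: issue MUL r4<-Mul2  regs: r0:3,r1:7,r2:Add1,r3:Mul1,r4:Mul2
  c5: CDB Add1=5; issue SUB r4<-Add1  regs: r0:3,r1:7,r2:5,r3:Mul1,r4:Add1
  c6: issue ADD r4<-Add2  regs: r0:3,r1:7,r2:5,r3:Mul1,r4:Add2
  c7: issue ADD r2<-Add3  regs: r0:3,r1:7,r2:Add3,r3:Mul1,r4:Add2
  c8: CDB Mul1=15; stall  regs: r0:3,r1:7,r2:Add3,r3:15,r4:Add2
  c9: CDB Mul2=9; stall  regs: r0:3,r1:7,r2:Add3,r3:15,r4:Add2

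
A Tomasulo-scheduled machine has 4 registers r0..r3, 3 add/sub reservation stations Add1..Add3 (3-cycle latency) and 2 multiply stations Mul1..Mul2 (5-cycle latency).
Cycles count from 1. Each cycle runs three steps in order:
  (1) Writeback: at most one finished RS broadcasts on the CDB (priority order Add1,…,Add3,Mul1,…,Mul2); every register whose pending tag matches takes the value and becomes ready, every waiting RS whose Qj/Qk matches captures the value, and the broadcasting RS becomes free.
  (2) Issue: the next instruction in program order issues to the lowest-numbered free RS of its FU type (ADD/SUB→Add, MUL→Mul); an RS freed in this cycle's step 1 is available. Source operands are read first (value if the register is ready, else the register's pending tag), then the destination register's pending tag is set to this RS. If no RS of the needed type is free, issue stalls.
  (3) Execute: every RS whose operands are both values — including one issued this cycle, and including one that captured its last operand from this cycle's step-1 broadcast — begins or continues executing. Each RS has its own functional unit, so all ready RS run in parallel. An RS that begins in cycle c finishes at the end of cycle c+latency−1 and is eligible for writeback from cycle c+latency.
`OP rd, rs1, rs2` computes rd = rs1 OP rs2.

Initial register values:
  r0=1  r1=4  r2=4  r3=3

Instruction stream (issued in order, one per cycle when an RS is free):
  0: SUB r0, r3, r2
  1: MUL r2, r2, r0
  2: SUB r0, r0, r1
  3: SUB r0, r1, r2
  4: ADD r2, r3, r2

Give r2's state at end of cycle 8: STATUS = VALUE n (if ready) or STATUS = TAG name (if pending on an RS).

cycle 1: issue SUB r0<-Add1 // r0:Add1,r1:4,r2:4,r3:3
cycle 2: issue MUL r2<-Mul1 // r0:Add1,r1:4,r2:Mul1,r3:3
cycle 3: issue SUB r0<-Add2 // r0:Add2,r1:4,r2:Mul1,r3:3
cycle 4: CDB Add1=-1; issue SUB r0<-Add1 // r0:Add1,r1:4,r2:Mul1,r3:3
cycle 5: issue ADD r2<-Add3 // r0:Add1,r1:4,r2:Add3,r3:3
cycle 6: - // r0:Add1,r1:4,r2:Add3,r3:3
cycle 7: CDB Add2=-5 // r0:Add1,r1:4,r2:Add3,r3:3
cycle 8: - // r0:Add1,r1:4,r2:Add3,r3:3

STATUS = TAG Add3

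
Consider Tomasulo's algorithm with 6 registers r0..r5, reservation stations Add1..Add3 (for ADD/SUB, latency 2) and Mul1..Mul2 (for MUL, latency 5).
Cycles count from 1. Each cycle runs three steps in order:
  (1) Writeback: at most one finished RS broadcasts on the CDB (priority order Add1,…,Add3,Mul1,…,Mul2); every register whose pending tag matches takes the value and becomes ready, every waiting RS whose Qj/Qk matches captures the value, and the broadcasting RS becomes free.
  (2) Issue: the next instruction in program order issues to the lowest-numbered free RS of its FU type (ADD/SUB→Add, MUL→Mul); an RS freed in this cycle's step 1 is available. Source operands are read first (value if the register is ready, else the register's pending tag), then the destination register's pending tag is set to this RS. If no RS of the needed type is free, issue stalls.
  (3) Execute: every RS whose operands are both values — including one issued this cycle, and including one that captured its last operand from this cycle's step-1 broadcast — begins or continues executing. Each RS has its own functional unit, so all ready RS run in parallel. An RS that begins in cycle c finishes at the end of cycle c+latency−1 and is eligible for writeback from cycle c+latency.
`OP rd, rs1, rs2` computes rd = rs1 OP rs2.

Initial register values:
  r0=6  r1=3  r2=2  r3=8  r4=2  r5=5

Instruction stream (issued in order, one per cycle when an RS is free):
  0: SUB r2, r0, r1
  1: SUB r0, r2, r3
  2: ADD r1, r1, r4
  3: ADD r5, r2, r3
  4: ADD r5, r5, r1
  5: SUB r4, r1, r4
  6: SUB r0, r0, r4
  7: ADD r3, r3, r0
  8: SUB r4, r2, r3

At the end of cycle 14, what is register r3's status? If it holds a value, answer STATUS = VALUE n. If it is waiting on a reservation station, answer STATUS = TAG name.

STATUS = VALUE 0

  c1: issue SUB r2<-Add1  regs: r0:6,r1:3,r2:Add1,r3:8,r4:2,r5:5
  c2: issue SUB r0<-Add2  regs: r0:Add2,r1:3,r2:Add1,r3:8,r4:2,r5:5
  c3: CDB Add1=3; issue ADD r1<-Add1  regs: r0:Add2,r1:Add1,r2:3,r3:8,r4:2,r5:5
  c4: issue ADD r5<-Add3  regs: r0:Add2,r1:Add1,r2:3,r3:8,r4:2,r5:Add3
  c5: CDB Add1=5; issue ADD r5<-Add1  regs: r0:Add2,r1:5,r2:3,r3:8,r4:2,r5:Add1
  c6: CDB Add2=-5; issue SUB r4<-Add2  regs: r0:-5,r1:5,r2:3,r3:8,r4:Add2,r5:Add1
  c7: CDB Add3=11; issue SUB r0<-Add3  regs: r0:Add3,r1:5,r2:3,r3:8,r4:Add2,r5:Add1
  c8: CDB Add2=3; issue ADD r3<-Add2  regs: r0:Add3,r1:5,r2:3,r3:Add2,r4:3,r5:Add1
  c9: CDB Add1=16; issue SUB r4<-Add1  regs: r0:Add3,r1:5,r2:3,r3:Add2,r4:Add1,r5:16
  c10: CDB Add3=-8  regs: r0:-8,r1:5,r2:3,r3:Add2,r4:Add1,r5:16
  c11: -  regs: r0:-8,r1:5,r2:3,r3:Add2,r4:Add1,r5:16
  c12: CDB Add2=0  regs: r0:-8,r1:5,r2:3,r3:0,r4:Add1,r5:16
  c13: -  regs: r0:-8,r1:5,r2:3,r3:0,r4:Add1,r5:16
  c14: CDB Add1=3  regs: r0:-8,r1:5,r2:3,r3:0,r4:3,r5:16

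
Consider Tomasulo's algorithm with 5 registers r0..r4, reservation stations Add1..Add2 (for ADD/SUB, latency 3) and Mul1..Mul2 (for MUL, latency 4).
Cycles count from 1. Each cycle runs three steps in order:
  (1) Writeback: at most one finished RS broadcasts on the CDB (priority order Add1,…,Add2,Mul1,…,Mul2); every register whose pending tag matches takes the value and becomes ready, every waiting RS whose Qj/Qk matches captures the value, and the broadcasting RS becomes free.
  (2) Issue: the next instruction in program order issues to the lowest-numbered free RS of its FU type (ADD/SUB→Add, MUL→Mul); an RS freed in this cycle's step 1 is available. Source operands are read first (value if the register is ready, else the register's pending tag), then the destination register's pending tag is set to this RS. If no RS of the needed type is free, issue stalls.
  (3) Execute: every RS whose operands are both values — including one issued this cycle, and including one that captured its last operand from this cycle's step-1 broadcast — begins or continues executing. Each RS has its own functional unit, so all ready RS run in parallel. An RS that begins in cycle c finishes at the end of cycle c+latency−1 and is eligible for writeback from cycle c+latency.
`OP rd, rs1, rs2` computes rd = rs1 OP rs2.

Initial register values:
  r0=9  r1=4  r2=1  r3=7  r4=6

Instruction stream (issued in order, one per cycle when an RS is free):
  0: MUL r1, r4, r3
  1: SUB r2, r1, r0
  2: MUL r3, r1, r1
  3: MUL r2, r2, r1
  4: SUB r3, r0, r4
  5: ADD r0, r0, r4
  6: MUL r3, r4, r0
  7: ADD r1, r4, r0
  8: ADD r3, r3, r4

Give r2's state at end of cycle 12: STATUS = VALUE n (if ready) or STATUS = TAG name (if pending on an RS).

cycle 1: issue MUL r1<-Mul1 // r0:9,r1:Mul1,r2:1,r3:7,r4:6
cycle 2: issue SUB r2<-Add1 // r0:9,r1:Mul1,r2:Add1,r3:7,r4:6
cycle 3: issue MUL r3<-Mul2 // r0:9,r1:Mul1,r2:Add1,r3:Mul2,r4:6
cycle 4: stall // r0:9,r1:Mul1,r2:Add1,r3:Mul2,r4:6
cycle 5: CDB Mul1=42; issue MUL r2<-Mul1 // r0:9,r1:42,r2:Mul1,r3:Mul2,r4:6
cycle 6: issue SUB r3<-Add2 // r0:9,r1:42,r2:Mul1,r3:Add2,r4:6
cycle 7: stall // r0:9,r1:42,r2:Mul1,r3:Add2,r4:6
cycle 8: CDB Add1=33; issue ADD r0<-Add1 // r0:Add1,r1:42,r2:Mul1,r3:Add2,r4:6
cycle 9: CDB Add2=3; stall // r0:Add1,r1:42,r2:Mul1,r3:3,r4:6
cycle 10: CDB Mul2=1764; issue MUL r3<-Mul2 // r0:Add1,r1:42,r2:Mul1,r3:Mul2,r4:6
cycle 11: CDB Add1=15; issue ADD r1<-Add1 // r0:15,r1:Add1,r2:Mul1,r3:Mul2,r4:6
cycle 12: CDB Mul1=1386; issue ADD r3<-Add2 // r0:15,r1:Add1,r2:1386,r3:Add2,r4:6

STATUS = VALUE 1386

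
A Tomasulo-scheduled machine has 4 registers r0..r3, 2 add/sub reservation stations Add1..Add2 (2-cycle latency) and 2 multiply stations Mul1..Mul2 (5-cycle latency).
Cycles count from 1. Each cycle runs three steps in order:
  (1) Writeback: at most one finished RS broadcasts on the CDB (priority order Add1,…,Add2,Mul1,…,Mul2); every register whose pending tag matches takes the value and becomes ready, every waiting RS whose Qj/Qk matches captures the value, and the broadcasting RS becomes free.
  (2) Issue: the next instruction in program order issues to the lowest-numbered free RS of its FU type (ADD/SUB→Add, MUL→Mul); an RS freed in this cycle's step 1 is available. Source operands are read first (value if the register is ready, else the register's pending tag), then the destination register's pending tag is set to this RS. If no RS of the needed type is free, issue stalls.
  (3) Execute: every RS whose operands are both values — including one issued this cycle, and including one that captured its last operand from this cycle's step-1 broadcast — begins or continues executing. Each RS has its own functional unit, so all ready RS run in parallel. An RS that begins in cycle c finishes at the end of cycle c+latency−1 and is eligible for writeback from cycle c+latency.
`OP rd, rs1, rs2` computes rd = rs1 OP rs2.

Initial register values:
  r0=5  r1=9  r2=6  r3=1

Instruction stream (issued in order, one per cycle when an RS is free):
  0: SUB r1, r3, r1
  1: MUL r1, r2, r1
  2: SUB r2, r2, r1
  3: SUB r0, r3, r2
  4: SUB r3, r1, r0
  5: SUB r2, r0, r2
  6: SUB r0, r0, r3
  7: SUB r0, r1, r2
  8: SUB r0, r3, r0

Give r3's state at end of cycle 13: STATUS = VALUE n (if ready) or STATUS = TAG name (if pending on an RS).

cycle 1: issue SUB r1<-Add1 // r0:5,r1:Add1,r2:6,r3:1
cycle 2: issue MUL r1<-Mul1 // r0:5,r1:Mul1,r2:6,r3:1
cycle 3: CDB Add1=-8; issue SUB r2<-Add1 // r0:5,r1:Mul1,r2:Add1,r3:1
cycle 4: issue SUB r0<-Add2 // r0:Add2,r1:Mul1,r2:Add1,r3:1
cycle 5: stall // r0:Add2,r1:Mul1,r2:Add1,r3:1
cycle 6: stall // r0:Add2,r1:Mul1,r2:Add1,r3:1
cycle 7: stall // r0:Add2,r1:Mul1,r2:Add1,r3:1
cycle 8: CDB Mul1=-48; stall // r0:Add2,r1:-48,r2:Add1,r3:1
cycle 9: stall // r0:Add2,r1:-48,r2:Add1,r3:1
cycle 10: CDB Add1=54; issue SUB r3<-Add1 // r0:Add2,r1:-48,r2:54,r3:Add1
cycle 11: stall // r0:Add2,r1:-48,r2:54,r3:Add1
cycle 12: CDB Add2=-53; issue SUB r2<-Add2 // r0:-53,r1:-48,r2:Add2,r3:Add1
cycle 13: stall // r0:-53,r1:-48,r2:Add2,r3:Add1

STATUS = TAG Add1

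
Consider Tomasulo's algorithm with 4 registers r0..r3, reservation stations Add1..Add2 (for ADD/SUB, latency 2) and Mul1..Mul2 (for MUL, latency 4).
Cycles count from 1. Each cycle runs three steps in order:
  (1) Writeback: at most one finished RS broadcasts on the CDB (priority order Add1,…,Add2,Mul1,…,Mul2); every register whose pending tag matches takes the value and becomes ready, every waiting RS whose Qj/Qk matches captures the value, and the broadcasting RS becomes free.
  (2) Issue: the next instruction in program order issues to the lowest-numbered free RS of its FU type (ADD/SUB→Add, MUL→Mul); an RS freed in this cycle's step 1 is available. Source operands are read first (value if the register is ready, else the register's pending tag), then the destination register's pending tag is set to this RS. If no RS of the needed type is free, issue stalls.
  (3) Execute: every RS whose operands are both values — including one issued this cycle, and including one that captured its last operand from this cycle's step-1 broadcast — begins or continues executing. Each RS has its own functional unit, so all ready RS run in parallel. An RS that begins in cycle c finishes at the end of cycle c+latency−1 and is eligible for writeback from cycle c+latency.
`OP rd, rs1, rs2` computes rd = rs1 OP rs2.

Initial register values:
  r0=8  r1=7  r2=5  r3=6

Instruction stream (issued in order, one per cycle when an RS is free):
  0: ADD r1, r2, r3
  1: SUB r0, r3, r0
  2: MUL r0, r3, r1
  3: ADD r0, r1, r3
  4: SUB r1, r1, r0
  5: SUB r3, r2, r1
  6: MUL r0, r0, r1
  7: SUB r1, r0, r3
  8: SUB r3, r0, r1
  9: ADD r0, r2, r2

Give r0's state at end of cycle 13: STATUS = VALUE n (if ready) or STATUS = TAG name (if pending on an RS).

STATUS = VALUE -102

cycle 1: issue ADD r1<-Add1 // r0:8,r1:Add1,r2:5,r3:6
cycle 2: issue SUB r0<-Add2 // r0:Add2,r1:Add1,r2:5,r3:6
cycle 3: CDB Add1=11; issue MUL r0<-Mul1 // r0:Mul1,r1:11,r2:5,r3:6
cycle 4: CDB Add2=-2; issue ADD r0<-Add1 // r0:Add1,r1:11,r2:5,r3:6
cycle 5: issue SUB r1<-Add2 // r0:Add1,r1:Add2,r2:5,r3:6
cycle 6: CDB Add1=17; issue SUB r3<-Add1 // r0:17,r1:Add2,r2:5,r3:Add1
cycle 7: CDB Mul1=66; issue MUL r0<-Mul1 // r0:Mul1,r1:Add2,r2:5,r3:Add1
cycle 8: CDB Add2=-6; issue SUB r1<-Add2 // r0:Mul1,r1:Add2,r2:5,r3:Add1
cycle 9: stall // r0:Mul1,r1:Add2,r2:5,r3:Add1
cycle 10: CDB Add1=11; issue SUB r3<-Add1 // r0:Mul1,r1:Add2,r2:5,r3:Add1
cycle 11: stall // r0:Mul1,r1:Add2,r2:5,r3:Add1
cycle 12: CDB Mul1=-102; stall // r0:-102,r1:Add2,r2:5,r3:Add1
cycle 13: stall // r0:-102,r1:Add2,r2:5,r3:Add1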